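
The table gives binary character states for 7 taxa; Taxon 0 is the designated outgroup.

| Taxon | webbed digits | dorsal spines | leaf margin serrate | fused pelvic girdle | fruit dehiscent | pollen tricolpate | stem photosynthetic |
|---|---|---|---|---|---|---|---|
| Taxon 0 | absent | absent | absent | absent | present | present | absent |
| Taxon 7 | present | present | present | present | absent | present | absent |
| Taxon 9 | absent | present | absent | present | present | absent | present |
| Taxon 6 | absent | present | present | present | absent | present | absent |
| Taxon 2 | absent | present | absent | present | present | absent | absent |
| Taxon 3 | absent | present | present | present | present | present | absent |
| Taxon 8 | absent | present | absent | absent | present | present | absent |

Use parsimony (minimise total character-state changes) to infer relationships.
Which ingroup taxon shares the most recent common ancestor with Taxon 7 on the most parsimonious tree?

Character polarity is set by the outgroup: the derived state is whichever differs from the outgroup's state, so for fruit dehiscent, pollen tricolpate the derived state is 'absent', and for the remaining characters it is 'present'.
webbed digits (derived state 'present') is unique to Taxon 7 (autapomorphy; uninformative for grouping).
dorsal spines (derived state 'present') is shared by all ingroup taxa — unites the whole ingroup.
leaf margin serrate (derived state 'present') is shared by Taxon 3, Taxon 6, and Taxon 7 — a synapomorphy uniting that clade.
Only Taxon 2, Taxon 3, Taxon 6, Taxon 7, and Taxon 9 show the derived state 'present' for fused pelvic girdle, supporting them as a clade.
Only Taxon 6 and Taxon 7 show the derived state 'absent' for fruit dehiscent, supporting them as a clade.
Only Taxon 2 and Taxon 9 show the derived state 'absent' for pollen tricolpate, supporting them as a clade.
stem photosynthetic (derived state 'present') is unique to Taxon 9 (autapomorphy; uninformative for grouping).
Most parsimonious ingroup topology: ((((Taxon 7,Taxon 6),Taxon 3),(Taxon 9,Taxon 2)),Taxon 8).
Taxon 7 and Taxon 6 form a cherry on this tree, so they are sister taxa.

Taxon 6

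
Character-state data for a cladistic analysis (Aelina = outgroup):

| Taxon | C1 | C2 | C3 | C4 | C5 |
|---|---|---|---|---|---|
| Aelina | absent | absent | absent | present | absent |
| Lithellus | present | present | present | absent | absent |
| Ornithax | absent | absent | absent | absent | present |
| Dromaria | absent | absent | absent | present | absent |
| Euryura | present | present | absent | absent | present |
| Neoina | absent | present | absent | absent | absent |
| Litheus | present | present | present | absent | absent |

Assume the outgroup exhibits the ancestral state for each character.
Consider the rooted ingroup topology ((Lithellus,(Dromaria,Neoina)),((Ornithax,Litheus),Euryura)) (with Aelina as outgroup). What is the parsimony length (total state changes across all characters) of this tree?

12

Map each character onto ((Lithellus,(Dromaria,Neoina)),((Ornithax,Litheus),Euryura)) (rooted by Aelina) and count the minimum state changes it requires (Fitch parsimony):
C1: 3; C2: 3; C3: 2; C4: 2; C5: 2.
Total tree length = 12.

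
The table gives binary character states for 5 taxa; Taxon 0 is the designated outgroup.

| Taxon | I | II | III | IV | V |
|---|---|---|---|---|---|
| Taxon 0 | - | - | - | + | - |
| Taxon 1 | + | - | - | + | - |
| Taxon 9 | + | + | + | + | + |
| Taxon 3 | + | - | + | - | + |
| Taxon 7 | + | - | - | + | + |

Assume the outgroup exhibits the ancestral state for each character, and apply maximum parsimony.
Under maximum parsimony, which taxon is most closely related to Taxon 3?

Taxon 9

Character polarity is set by the outgroup: the derived state is whichever differs from the outgroup's state, so for IV the derived state is '-', and for the remaining characters it is '+'.
All ingroup taxa share the derived state '+' for I; it defines the ingroup but does not resolve relationships within it.
II: derived state '+' in Taxon 9 only — an autapomorphy, so it tells us nothing about relationships among taxa.
III: derived state '+' in Taxon 3 and Taxon 9 only — synapomorphy for {Taxon 3, Taxon 9}.
IV: derived state '-' in Taxon 3 only — an autapomorphy, so it tells us nothing about relationships among taxa.
Only Taxon 3, Taxon 7, and Taxon 9 show the derived state '+' for V, supporting them as a clade.
Most parsimonious ingroup topology: (Taxon 1,((Taxon 9,Taxon 3),Taxon 7)).
Taxon 3 and Taxon 9 form a cherry on this tree, so they are sister taxa.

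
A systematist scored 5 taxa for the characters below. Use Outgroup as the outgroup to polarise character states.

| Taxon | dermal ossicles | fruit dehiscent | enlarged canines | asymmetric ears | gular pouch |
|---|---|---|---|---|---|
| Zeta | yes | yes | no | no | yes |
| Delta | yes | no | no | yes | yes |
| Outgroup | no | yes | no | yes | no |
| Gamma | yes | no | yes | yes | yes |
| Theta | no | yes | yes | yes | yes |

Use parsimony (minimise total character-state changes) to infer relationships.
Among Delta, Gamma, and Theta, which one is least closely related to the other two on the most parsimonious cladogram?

Character polarity is set by the outgroup: the derived state is whichever differs from the outgroup's state, so for fruit dehiscent, asymmetric ears the derived state is 'no', and for the remaining characters it is 'yes'.
dermal ossicles (derived state 'yes') is shared by Delta, Gamma, and Zeta — a synapomorphy uniting that clade.
fruit dehiscent: derived state 'no' in Delta and Gamma only — synapomorphy for {Delta, Gamma}.
enlarged canines (state 'yes') occurs in Gamma and Theta but conflicts with the nesting implied by the other characters — most parsimoniously interpreted as homoplasy.
asymmetric ears: derived state 'no' in Zeta only — an autapomorphy, so it tells us nothing about relationships among taxa.
gular pouch (derived state 'yes') is shared by all ingroup taxa — unites the whole ingroup.
Most parsimonious ingroup topology: (Theta,(Zeta,(Gamma,Delta))).
Gamma and Delta share a more recent common ancestor with each other than either does with Theta, so Theta is the least closely related of the three.

Theta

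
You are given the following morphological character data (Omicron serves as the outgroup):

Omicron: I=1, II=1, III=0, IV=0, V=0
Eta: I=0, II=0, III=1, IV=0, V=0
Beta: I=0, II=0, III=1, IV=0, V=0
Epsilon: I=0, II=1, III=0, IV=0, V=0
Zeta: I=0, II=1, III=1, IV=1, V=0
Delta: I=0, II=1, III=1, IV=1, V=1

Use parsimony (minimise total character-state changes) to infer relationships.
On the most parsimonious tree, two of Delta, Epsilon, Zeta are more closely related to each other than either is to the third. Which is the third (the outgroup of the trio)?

Character polarity is set by the outgroup: the derived state is whichever differs from the outgroup's state, so for I, II the derived state is '0', and for the remaining characters it is '1'.
I (derived state '0') is shared by all ingroup taxa — unites the whole ingroup.
II: derived state '0' in Beta and Eta only — synapomorphy for {Beta, Eta}.
Only Beta, Delta, Eta, and Zeta show the derived state '1' for III, supporting them as a clade.
IV: derived state '1' in Delta and Zeta only — synapomorphy for {Delta, Zeta}.
V (derived state '1') is unique to Delta (autapomorphy; uninformative for grouping).
Most parsimonious ingroup topology: (((Eta,Beta),(Zeta,Delta)),Epsilon).
Zeta and Delta share a more recent common ancestor with each other than either does with Epsilon, so Epsilon is the least closely related of the three.

Epsilon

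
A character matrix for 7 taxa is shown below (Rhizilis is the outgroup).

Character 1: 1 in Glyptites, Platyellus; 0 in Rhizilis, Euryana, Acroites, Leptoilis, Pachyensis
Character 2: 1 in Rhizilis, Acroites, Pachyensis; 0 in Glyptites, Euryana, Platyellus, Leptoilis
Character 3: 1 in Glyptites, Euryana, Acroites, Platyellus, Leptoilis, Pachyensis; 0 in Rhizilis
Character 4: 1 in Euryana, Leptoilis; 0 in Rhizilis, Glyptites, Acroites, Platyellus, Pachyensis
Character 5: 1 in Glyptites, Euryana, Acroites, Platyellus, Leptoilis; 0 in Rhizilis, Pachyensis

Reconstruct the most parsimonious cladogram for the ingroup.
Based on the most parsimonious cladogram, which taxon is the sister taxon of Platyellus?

Character polarity is set by the outgroup: the derived state is whichever differs from the outgroup's state, so for Character 2 the derived state is '0', and for the remaining characters it is '1'.
Character 1 (derived state '1') is shared by Glyptites and Platyellus — a synapomorphy uniting that clade.
Only Euryana, Glyptites, Leptoilis, and Platyellus show the derived state '0' for Character 2, supporting them as a clade.
Character 3 (derived state '1') is shared by all ingroup taxa — unites the whole ingroup.
Only Euryana and Leptoilis show the derived state '1' for Character 4, supporting them as a clade.
Only Acroites, Euryana, Glyptites, Leptoilis, and Platyellus show the derived state '1' for Character 5, supporting them as a clade.
Most parsimonious ingroup topology: ((((Glyptites,Platyellus),(Euryana,Leptoilis)),Acroites),Pachyensis).
Platyellus and Glyptites form a cherry on this tree, so they are sister taxa.

Glyptites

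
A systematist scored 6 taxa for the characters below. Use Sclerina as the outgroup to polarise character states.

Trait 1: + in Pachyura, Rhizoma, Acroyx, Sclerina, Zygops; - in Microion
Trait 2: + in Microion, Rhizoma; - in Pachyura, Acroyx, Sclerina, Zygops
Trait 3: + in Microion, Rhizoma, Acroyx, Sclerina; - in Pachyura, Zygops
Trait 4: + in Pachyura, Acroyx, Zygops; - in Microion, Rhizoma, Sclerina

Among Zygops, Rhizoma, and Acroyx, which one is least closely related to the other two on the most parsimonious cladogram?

Rhizoma

Character polarity is set by the outgroup: the derived state is whichever differs from the outgroup's state, so for Trait 1, Trait 3 the derived state is '-', and for the remaining characters it is '+'.
Trait 1 (derived state '-') is unique to Microion (autapomorphy; uninformative for grouping).
Trait 2: derived state '+' in Microion and Rhizoma only — synapomorphy for {Microion, Rhizoma}.
Trait 3: derived state '-' in Pachyura and Zygops only — synapomorphy for {Pachyura, Zygops}.
Trait 4 (derived state '+') is shared by Acroyx, Pachyura, and Zygops — a synapomorphy uniting that clade.
Most parsimonious ingroup topology: (((Zygops,Pachyura),Acroyx),(Rhizoma,Microion)).
Zygops and Acroyx share a more recent common ancestor with each other than either does with Rhizoma, so Rhizoma is the least closely related of the three.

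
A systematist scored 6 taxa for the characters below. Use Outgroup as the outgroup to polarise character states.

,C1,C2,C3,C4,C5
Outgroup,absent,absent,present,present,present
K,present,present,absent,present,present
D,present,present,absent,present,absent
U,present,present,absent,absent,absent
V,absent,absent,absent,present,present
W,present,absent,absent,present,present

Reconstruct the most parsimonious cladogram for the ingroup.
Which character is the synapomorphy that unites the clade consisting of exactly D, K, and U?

C2

Character polarity is set by the outgroup: the derived state is whichever differs from the outgroup's state, so for C3, C4, C5 the derived state is 'absent', and for the remaining characters it is 'present'.
Only D, K, U, and W show the derived state 'present' for C1, supporting them as a clade.
C2 (derived state 'present') is shared by D, K, and U — a synapomorphy uniting that clade.
C3 (derived state 'absent') is shared by all ingroup taxa — unites the whole ingroup.
C4 (derived state 'absent') is unique to U (autapomorphy; uninformative for grouping).
C5: derived state 'absent' in D and U only — synapomorphy for {D, U}.
Most parsimonious ingroup topology: (((K,(D,U)),W),V).
The clade {D, K, U} is supported by C2: its derived state 'present' occurs in exactly those taxa and in no other taxon (including the outgroup).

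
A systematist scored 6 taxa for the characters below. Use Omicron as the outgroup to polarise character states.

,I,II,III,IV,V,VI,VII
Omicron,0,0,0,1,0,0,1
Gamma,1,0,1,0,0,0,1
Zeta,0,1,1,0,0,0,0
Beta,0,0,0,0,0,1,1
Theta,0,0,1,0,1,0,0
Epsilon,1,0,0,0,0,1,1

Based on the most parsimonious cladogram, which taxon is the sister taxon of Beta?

Epsilon

Character polarity is set by the outgroup: the derived state is whichever differs from the outgroup's state, so for IV, VII the derived state is '0', and for the remaining characters it is '1'.
I groups Epsilon and Gamma, which is incompatible with the clades supported by the remaining characters; treating it as convergent (homoplasy) costs fewer steps than any alternative tree.
II: derived state '1' in Zeta only — an autapomorphy, so it tells us nothing about relationships among taxa.
III: derived state '1' in Gamma, Theta, and Zeta only — synapomorphy for {Gamma, Theta, Zeta}.
All ingroup taxa share the derived state '0' for IV; it defines the ingroup but does not resolve relationships within it.
V: derived state '1' in Theta only — an autapomorphy, so it tells us nothing about relationships among taxa.
VI (derived state '1') is shared by Beta and Epsilon — a synapomorphy uniting that clade.
Only Theta and Zeta show the derived state '0' for VII, supporting them as a clade.
Most parsimonious ingroup topology: ((Gamma,(Zeta,Theta)),(Beta,Epsilon)).
Beta and Epsilon form a cherry on this tree, so they are sister taxa.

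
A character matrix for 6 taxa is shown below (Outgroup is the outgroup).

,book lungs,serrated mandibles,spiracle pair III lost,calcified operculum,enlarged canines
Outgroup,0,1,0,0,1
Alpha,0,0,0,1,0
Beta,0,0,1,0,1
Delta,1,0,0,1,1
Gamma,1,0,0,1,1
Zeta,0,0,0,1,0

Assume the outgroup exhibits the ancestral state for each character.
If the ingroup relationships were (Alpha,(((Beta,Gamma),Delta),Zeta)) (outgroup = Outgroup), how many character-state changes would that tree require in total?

Map each character onto (Alpha,(((Beta,Gamma),Delta),Zeta)) (rooted by Outgroup) and count the minimum state changes it requires (Fitch parsimony):
book lungs: 2; serrated mandibles: 1; spiracle pair III lost: 1; calcified operculum: 2; enlarged canines: 2.
Total tree length = 8.

8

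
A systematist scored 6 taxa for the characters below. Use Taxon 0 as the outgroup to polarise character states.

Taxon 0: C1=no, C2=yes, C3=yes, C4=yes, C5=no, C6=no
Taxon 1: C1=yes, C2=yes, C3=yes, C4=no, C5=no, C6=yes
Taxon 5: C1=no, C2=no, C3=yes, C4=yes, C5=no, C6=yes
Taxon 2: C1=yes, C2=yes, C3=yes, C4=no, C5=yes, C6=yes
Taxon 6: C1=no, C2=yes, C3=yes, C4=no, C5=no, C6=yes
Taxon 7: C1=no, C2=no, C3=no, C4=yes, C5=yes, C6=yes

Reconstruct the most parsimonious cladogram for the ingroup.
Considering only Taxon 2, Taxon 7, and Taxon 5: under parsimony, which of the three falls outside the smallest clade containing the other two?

Taxon 2

Character polarity is set by the outgroup: the derived state is whichever differs from the outgroup's state, so for C2, C3, C4 the derived state is 'no', and for the remaining characters it is 'yes'.
C1 (derived state 'yes') is shared by Taxon 1 and Taxon 2 — a synapomorphy uniting that clade.
Only Taxon 5 and Taxon 7 show the derived state 'no' for C2, supporting them as a clade.
C3 (derived state 'no') is unique to Taxon 7 (autapomorphy; uninformative for grouping).
Only Taxon 1, Taxon 2, and Taxon 6 show the derived state 'no' for C4, supporting them as a clade.
C5 (state 'yes') occurs in Taxon 2 and Taxon 7 but conflicts with the nesting implied by the other characters — most parsimoniously interpreted as homoplasy.
C6 (derived state 'yes') is shared by all ingroup taxa — unites the whole ingroup.
Most parsimonious ingroup topology: (((Taxon 1,Taxon 2),Taxon 6),(Taxon 5,Taxon 7)).
Taxon 7 and Taxon 5 share a more recent common ancestor with each other than either does with Taxon 2, so Taxon 2 is the least closely related of the three.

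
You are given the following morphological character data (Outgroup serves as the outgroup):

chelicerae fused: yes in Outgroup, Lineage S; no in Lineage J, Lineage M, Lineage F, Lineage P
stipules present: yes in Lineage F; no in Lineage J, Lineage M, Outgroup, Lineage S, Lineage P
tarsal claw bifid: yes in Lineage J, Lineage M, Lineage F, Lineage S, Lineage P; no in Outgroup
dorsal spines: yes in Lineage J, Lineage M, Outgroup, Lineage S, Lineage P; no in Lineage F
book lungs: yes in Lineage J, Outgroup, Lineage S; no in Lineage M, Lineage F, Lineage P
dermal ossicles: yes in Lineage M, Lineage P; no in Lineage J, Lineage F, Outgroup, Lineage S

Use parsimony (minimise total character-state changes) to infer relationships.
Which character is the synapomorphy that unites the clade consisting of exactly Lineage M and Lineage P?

Character polarity is set by the outgroup: the derived state is whichever differs from the outgroup's state, so for chelicerae fused, dorsal spines, book lungs the derived state is 'no', and for the remaining characters it is 'yes'.
chelicerae fused: derived state 'no' in Lineage F, Lineage J, Lineage M, and Lineage P only — synapomorphy for {Lineage F, Lineage J, Lineage M, Lineage P}.
stipules present: derived state 'yes' in Lineage F only — an autapomorphy, so it tells us nothing about relationships among taxa.
tarsal claw bifid (derived state 'yes') is shared by all ingroup taxa — unites the whole ingroup.
dorsal spines (derived state 'no') is unique to Lineage F (autapomorphy; uninformative for grouping).
book lungs (derived state 'no') is shared by Lineage F, Lineage M, and Lineage P — a synapomorphy uniting that clade.
dermal ossicles: derived state 'yes' in Lineage M and Lineage P only — synapomorphy for {Lineage M, Lineage P}.
Most parsimonious ingroup topology: ((Lineage J,((Lineage P,Lineage M),Lineage F)),Lineage S).
The clade {Lineage M, Lineage P} is supported by dermal ossicles: its derived state 'yes' occurs in exactly those taxa and in no other taxon (including the outgroup).

dermal ossicles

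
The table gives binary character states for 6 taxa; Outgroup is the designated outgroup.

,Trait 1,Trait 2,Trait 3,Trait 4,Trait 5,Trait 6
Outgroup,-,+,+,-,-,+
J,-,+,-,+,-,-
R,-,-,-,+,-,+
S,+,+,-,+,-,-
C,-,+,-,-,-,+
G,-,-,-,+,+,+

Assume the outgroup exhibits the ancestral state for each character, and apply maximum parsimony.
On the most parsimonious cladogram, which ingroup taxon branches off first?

Character polarity is set by the outgroup: the derived state is whichever differs from the outgroup's state, so for Trait 2, Trait 3, Trait 6 the derived state is '-', and for the remaining characters it is '+'.
Trait 1: derived state '+' in S only — an autapomorphy, so it tells us nothing about relationships among taxa.
Trait 2: derived state '-' in G and R only — synapomorphy for {G, R}.
All ingroup taxa share the derived state '-' for Trait 3; it defines the ingroup but does not resolve relationships within it.
Trait 4: derived state '+' in G, J, R, and S only — synapomorphy for {G, J, R, S}.
Trait 5 (derived state '+') is unique to G (autapomorphy; uninformative for grouping).
Trait 6: derived state '-' in J and S only — synapomorphy for {J, S}.
Most parsimonious ingroup topology: (((J,S),(R,G)),C).
C is sister to the clade containing all other ingroup taxa, so it is the earliest-diverging (most basal) ingroup lineage.

C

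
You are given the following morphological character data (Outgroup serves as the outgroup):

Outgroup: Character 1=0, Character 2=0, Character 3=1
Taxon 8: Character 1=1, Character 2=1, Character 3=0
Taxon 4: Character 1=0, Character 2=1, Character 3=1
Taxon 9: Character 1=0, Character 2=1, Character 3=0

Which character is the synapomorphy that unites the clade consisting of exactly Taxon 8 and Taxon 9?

Character 3

Character polarity is set by the outgroup: the derived state is whichever differs from the outgroup's state, so for Character 3 the derived state is '0', and for the remaining characters it is '1'.
Character 1: derived state '1' in Taxon 8 only — an autapomorphy, so it tells us nothing about relationships among taxa.
Character 2 (derived state '1') is shared by all ingroup taxa — unites the whole ingroup.
Character 3: derived state '0' in Taxon 8 and Taxon 9 only — synapomorphy for {Taxon 8, Taxon 9}.
Most parsimonious ingroup topology: ((Taxon 8,Taxon 9),Taxon 4).
The clade {Taxon 8, Taxon 9} is supported by Character 3: its derived state '0' occurs in exactly those taxa and in no other taxon (including the outgroup).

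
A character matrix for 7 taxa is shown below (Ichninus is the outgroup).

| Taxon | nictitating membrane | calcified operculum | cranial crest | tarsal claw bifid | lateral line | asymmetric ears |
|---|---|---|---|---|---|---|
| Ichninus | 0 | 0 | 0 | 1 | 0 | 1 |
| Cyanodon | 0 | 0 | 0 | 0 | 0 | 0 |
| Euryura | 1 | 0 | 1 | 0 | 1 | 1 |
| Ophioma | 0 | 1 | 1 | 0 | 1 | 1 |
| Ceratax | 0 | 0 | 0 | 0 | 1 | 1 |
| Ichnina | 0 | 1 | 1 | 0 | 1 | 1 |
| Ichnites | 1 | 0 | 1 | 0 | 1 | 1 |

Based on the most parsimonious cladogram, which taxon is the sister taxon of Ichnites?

Character polarity is set by the outgroup: the derived state is whichever differs from the outgroup's state, so for tarsal claw bifid, asymmetric ears the derived state is '0', and for the remaining characters it is '1'.
Only Euryura and Ichnites show the derived state '1' for nictitating membrane, supporting them as a clade.
calcified operculum: derived state '1' in Ichnina and Ophioma only — synapomorphy for {Ichnina, Ophioma}.
Only Euryura, Ichnina, Ichnites, and Ophioma show the derived state '1' for cranial crest, supporting them as a clade.
tarsal claw bifid (derived state '0') is shared by all ingroup taxa — unites the whole ingroup.
Only Ceratax, Euryura, Ichnina, Ichnites, and Ophioma show the derived state '1' for lateral line, supporting them as a clade.
asymmetric ears: derived state '0' in Cyanodon only — an autapomorphy, so it tells us nothing about relationships among taxa.
Most parsimonious ingroup topology: (Cyanodon,(((Euryura,Ichnites),(Ophioma,Ichnina)),Ceratax)).
Ichnites and Euryura form a cherry on this tree, so they are sister taxa.

Euryura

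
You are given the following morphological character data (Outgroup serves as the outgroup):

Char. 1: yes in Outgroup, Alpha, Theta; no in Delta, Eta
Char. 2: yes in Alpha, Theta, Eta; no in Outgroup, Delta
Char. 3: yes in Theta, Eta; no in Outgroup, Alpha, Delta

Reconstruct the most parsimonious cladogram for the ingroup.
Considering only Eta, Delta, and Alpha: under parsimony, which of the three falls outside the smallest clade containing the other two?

Character polarity is set by the outgroup: the derived state is whichever differs from the outgroup's state, so for Char. 1 the derived state is 'no', and for the remaining characters it is 'yes'.
Char. 1 groups Delta and Eta, which is incompatible with the clades supported by the remaining characters; treating it as convergent (homoplasy) costs fewer steps than any alternative tree.
Char. 2: derived state 'yes' in Alpha, Eta, and Theta only — synapomorphy for {Alpha, Eta, Theta}.
Char. 3 (derived state 'yes') is shared by Eta and Theta — a synapomorphy uniting that clade.
Most parsimonious ingroup topology: ((Alpha,(Theta,Eta)),Delta).
Alpha and Eta share a more recent common ancestor with each other than either does with Delta, so Delta is the least closely related of the three.

Delta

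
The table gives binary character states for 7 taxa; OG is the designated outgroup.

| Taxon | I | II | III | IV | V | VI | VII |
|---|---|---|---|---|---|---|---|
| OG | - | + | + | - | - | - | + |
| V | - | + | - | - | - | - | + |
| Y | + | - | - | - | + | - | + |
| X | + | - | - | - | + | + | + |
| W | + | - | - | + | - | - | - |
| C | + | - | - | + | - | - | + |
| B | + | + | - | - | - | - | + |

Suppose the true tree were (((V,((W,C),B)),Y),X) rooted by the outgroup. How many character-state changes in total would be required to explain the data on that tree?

Map each character onto (((V,((W,C),B)),Y),X) (rooted by OG) and count the minimum state changes it requires (Fitch parsimony):
I: 2; II: 3; III: 1; IV: 1; V: 2; VI: 1; VII: 1.
Total tree length = 11.

11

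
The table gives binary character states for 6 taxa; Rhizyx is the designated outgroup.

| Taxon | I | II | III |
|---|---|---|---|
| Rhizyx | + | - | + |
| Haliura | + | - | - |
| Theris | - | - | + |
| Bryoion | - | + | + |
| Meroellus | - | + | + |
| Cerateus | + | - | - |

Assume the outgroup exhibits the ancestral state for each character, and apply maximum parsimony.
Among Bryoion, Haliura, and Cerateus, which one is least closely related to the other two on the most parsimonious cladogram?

Bryoion

Character polarity is set by the outgroup: the derived state is whichever differs from the outgroup's state, so for I, III the derived state is '-', and for the remaining characters it is '+'.
I (derived state '-') is shared by Bryoion, Meroellus, and Theris — a synapomorphy uniting that clade.
II (derived state '+') is shared by Bryoion and Meroellus — a synapomorphy uniting that clade.
III (derived state '-') is shared by Cerateus and Haliura — a synapomorphy uniting that clade.
Most parsimonious ingroup topology: ((Haliura,Cerateus),(Theris,(Bryoion,Meroellus))).
Haliura and Cerateus share a more recent common ancestor with each other than either does with Bryoion, so Bryoion is the least closely related of the three.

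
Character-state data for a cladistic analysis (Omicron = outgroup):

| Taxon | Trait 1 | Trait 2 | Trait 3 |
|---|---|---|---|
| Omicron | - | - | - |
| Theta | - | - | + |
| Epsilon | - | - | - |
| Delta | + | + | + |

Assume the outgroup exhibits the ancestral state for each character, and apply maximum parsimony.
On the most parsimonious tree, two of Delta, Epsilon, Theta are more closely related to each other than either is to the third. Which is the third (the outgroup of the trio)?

The outgroup has state '-' for every character, so '+' is the derived state throughout.
Trait 1: derived state '+' in Delta only — an autapomorphy, so it tells us nothing about relationships among taxa.
Trait 2: derived state '+' in Delta only — an autapomorphy, so it tells us nothing about relationships among taxa.
Only Delta and Theta show the derived state '+' for Trait 3, supporting them as a clade.
Most parsimonious ingroup topology: ((Theta,Delta),Epsilon).
Theta and Delta share a more recent common ancestor with each other than either does with Epsilon, so Epsilon is the least closely related of the three.

Epsilon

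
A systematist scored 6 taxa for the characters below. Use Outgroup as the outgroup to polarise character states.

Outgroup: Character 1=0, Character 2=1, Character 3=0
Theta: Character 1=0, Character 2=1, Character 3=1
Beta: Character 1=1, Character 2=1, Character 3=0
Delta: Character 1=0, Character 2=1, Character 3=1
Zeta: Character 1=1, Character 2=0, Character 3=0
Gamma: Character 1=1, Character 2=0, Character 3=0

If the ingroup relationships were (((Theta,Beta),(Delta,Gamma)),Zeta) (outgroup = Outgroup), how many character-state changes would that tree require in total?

Map each character onto (((Theta,Beta),(Delta,Gamma)),Zeta) (rooted by Outgroup) and count the minimum state changes it requires (Fitch parsimony):
Character 1: 3; Character 2: 2; Character 3: 2.
Total tree length = 7.

7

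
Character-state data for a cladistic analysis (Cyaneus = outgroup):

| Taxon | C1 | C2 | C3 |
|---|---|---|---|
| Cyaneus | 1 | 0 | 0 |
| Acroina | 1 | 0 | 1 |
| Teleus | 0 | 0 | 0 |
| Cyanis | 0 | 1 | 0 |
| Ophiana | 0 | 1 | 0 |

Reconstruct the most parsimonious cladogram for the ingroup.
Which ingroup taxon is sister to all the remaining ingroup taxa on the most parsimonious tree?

Acroina

Character polarity is set by the outgroup: the derived state is whichever differs from the outgroup's state, so for C1 the derived state is '0', and for the remaining characters it is '1'.
C1: derived state '0' in Cyanis, Ophiana, and Teleus only — synapomorphy for {Cyanis, Ophiana, Teleus}.
Only Cyanis and Ophiana show the derived state '1' for C2, supporting them as a clade.
C3 (derived state '1') is unique to Acroina (autapomorphy; uninformative for grouping).
Most parsimonious ingroup topology: (Acroina,(Teleus,(Cyanis,Ophiana))).
Acroina is sister to the clade containing all other ingroup taxa, so it is the earliest-diverging (most basal) ingroup lineage.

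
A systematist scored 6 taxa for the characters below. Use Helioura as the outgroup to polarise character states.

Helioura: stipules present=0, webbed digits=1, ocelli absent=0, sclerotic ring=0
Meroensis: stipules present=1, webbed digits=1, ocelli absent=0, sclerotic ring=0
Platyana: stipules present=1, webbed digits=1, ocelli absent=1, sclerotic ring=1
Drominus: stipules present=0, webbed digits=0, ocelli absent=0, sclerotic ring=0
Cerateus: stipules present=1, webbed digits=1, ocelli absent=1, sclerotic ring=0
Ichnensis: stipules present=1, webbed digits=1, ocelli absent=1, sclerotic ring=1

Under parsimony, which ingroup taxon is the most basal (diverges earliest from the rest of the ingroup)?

Drominus

Character polarity is set by the outgroup: the derived state is whichever differs from the outgroup's state, so for webbed digits the derived state is '0', and for the remaining characters it is '1'.
stipules present (derived state '1') is shared by Cerateus, Ichnensis, Meroensis, and Platyana — a synapomorphy uniting that clade.
webbed digits (derived state '0') is unique to Drominus (autapomorphy; uninformative for grouping).
ocelli absent: derived state '1' in Cerateus, Ichnensis, and Platyana only — synapomorphy for {Cerateus, Ichnensis, Platyana}.
sclerotic ring: derived state '1' in Ichnensis and Platyana only — synapomorphy for {Ichnensis, Platyana}.
Most parsimonious ingroup topology: ((Meroensis,((Platyana,Ichnensis),Cerateus)),Drominus).
Drominus is sister to the clade containing all other ingroup taxa, so it is the earliest-diverging (most basal) ingroup lineage.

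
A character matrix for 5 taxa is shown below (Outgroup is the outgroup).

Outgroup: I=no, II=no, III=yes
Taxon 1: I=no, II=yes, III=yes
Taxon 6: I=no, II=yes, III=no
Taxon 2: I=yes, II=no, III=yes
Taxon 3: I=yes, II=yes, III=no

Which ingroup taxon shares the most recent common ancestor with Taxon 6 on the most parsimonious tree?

Character polarity is set by the outgroup: the derived state is whichever differs from the outgroup's state, so for III the derived state is 'no', and for the remaining characters it is 'yes'.
I (state 'yes') occurs in Taxon 2 and Taxon 3 but conflicts with the nesting implied by the other characters — most parsimoniously interpreted as homoplasy.
II (derived state 'yes') is shared by Taxon 1, Taxon 3, and Taxon 6 — a synapomorphy uniting that clade.
III (derived state 'no') is shared by Taxon 3 and Taxon 6 — a synapomorphy uniting that clade.
Most parsimonious ingroup topology: ((Taxon 1,(Taxon 6,Taxon 3)),Taxon 2).
Taxon 6 and Taxon 3 form a cherry on this tree, so they are sister taxa.

Taxon 3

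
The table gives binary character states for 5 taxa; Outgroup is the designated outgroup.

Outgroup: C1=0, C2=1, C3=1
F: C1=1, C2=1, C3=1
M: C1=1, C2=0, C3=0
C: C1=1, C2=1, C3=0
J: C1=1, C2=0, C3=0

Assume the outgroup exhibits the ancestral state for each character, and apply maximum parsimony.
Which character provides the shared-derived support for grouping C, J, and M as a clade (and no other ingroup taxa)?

Character polarity is set by the outgroup: the derived state is whichever differs from the outgroup's state, so for C2, C3 the derived state is '0', and for the remaining characters it is '1'.
All ingroup taxa share the derived state '1' for C1; it defines the ingroup but does not resolve relationships within it.
C2 (derived state '0') is shared by J and M — a synapomorphy uniting that clade.
C3 (derived state '0') is shared by C, J, and M — a synapomorphy uniting that clade.
Most parsimonious ingroup topology: (F,((M,J),C)).
The clade {C, J, M} is supported by C3: its derived state '0' occurs in exactly those taxa and in no other taxon (including the outgroup).

C3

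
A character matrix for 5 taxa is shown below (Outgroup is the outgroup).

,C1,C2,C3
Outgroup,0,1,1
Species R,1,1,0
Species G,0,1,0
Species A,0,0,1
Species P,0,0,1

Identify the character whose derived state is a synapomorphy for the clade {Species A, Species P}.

C2

Character polarity is set by the outgroup: the derived state is whichever differs from the outgroup's state, so for C2, C3 the derived state is '0', and for the remaining characters it is '1'.
C1 (derived state '1') is unique to Species R (autapomorphy; uninformative for grouping).
Only Species A and Species P show the derived state '0' for C2, supporting them as a clade.
C3 (derived state '0') is shared by Species G and Species R — a synapomorphy uniting that clade.
Most parsimonious ingroup topology: ((Species R,Species G),(Species A,Species P)).
The clade {Species A, Species P} is supported by C2: its derived state '0' occurs in exactly those taxa and in no other taxon (including the outgroup).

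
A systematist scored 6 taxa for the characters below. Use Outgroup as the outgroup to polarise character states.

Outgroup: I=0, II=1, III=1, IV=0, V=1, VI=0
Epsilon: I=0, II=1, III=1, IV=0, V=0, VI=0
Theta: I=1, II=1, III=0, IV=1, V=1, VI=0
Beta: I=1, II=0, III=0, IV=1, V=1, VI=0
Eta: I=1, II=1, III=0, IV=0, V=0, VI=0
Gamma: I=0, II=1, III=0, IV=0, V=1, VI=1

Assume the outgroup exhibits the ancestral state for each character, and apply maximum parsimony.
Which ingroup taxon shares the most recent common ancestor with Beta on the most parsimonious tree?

Character polarity is set by the outgroup: the derived state is whichever differs from the outgroup's state, so for II, III, V the derived state is '0', and for the remaining characters it is '1'.
Only Beta, Eta, and Theta show the derived state '1' for I, supporting them as a clade.
II: derived state '0' in Beta only — an autapomorphy, so it tells us nothing about relationships among taxa.
III (derived state '0') is shared by Beta, Eta, Gamma, and Theta — a synapomorphy uniting that clade.
IV: derived state '1' in Beta and Theta only — synapomorphy for {Beta, Theta}.
V (state '0') occurs in Epsilon and Eta but conflicts with the nesting implied by the other characters — most parsimoniously interpreted as homoplasy.
VI (derived state '1') is unique to Gamma (autapomorphy; uninformative for grouping).
Most parsimonious ingroup topology: (Epsilon,(((Theta,Beta),Eta),Gamma)).
Beta and Theta form a cherry on this tree, so they are sister taxa.

Theta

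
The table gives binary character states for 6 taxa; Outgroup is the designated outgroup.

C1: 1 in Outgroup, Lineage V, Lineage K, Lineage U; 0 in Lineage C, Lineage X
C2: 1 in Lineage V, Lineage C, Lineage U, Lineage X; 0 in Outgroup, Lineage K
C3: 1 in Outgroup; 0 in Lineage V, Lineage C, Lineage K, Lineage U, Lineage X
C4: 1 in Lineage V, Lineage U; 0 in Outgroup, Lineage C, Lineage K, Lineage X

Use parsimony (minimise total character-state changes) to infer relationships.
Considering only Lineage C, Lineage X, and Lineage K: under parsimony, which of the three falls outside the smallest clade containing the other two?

Lineage K

Character polarity is set by the outgroup: the derived state is whichever differs from the outgroup's state, so for C1, C3 the derived state is '0', and for the remaining characters it is '1'.
Only Lineage C and Lineage X show the derived state '0' for C1, supporting them as a clade.
Only Lineage C, Lineage U, Lineage V, and Lineage X show the derived state '1' for C2, supporting them as a clade.
C3 (derived state '0') is shared by all ingroup taxa — unites the whole ingroup.
Only Lineage U and Lineage V show the derived state '1' for C4, supporting them as a clade.
Most parsimonious ingroup topology: (((Lineage V,Lineage U),(Lineage C,Lineage X)),Lineage K).
Lineage X and Lineage C share a more recent common ancestor with each other than either does with Lineage K, so Lineage K is the least closely related of the three.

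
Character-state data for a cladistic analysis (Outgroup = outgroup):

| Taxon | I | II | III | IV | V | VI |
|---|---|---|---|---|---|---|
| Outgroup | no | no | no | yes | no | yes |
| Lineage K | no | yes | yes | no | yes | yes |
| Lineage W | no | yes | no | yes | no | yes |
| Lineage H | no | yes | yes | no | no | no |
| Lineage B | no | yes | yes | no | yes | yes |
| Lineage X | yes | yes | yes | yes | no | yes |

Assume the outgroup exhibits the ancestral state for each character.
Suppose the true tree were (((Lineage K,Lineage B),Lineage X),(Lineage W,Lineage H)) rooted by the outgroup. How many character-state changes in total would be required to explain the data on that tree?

8

Map each character onto (((Lineage K,Lineage B),Lineage X),(Lineage W,Lineage H)) (rooted by Outgroup) and count the minimum state changes it requires (Fitch parsimony):
I: 1; II: 1; III: 2; IV: 2; V: 1; VI: 1.
Total tree length = 8.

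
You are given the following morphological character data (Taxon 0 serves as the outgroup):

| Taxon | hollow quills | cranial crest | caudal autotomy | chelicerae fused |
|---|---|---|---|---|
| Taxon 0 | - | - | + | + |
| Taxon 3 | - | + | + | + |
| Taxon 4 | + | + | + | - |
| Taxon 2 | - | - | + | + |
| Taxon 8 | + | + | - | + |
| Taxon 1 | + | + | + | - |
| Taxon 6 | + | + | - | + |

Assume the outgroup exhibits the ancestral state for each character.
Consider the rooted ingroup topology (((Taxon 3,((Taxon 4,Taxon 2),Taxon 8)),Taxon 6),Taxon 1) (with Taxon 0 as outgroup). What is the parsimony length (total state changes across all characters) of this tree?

9

Map each character onto (((Taxon 3,((Taxon 4,Taxon 2),Taxon 8)),Taxon 6),Taxon 1) (rooted by Taxon 0) and count the minimum state changes it requires (Fitch parsimony):
hollow quills: 3; cranial crest: 2; caudal autotomy: 2; chelicerae fused: 2.
Total tree length = 9.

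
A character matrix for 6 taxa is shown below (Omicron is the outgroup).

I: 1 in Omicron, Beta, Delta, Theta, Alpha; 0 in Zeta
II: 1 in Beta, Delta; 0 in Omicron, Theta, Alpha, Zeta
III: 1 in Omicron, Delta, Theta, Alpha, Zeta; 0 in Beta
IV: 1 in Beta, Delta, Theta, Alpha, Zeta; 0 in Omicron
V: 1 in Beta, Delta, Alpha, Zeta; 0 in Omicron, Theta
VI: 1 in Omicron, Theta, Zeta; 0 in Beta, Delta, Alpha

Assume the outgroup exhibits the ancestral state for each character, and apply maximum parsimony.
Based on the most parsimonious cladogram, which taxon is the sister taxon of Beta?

Delta

Character polarity is set by the outgroup: the derived state is whichever differs from the outgroup's state, so for I, III, VI the derived state is '0', and for the remaining characters it is '1'.
I (derived state '0') is unique to Zeta (autapomorphy; uninformative for grouping).
II (derived state '1') is shared by Beta and Delta — a synapomorphy uniting that clade.
III: derived state '0' in Beta only — an autapomorphy, so it tells us nothing about relationships among taxa.
All ingroup taxa share the derived state '1' for IV; it defines the ingroup but does not resolve relationships within it.
V (derived state '1') is shared by Alpha, Beta, Delta, and Zeta — a synapomorphy uniting that clade.
Only Alpha, Beta, and Delta show the derived state '0' for VI, supporting them as a clade.
Most parsimonious ingroup topology: ((Zeta,(Alpha,(Delta,Beta))),Theta).
Beta and Delta form a cherry on this tree, so they are sister taxa.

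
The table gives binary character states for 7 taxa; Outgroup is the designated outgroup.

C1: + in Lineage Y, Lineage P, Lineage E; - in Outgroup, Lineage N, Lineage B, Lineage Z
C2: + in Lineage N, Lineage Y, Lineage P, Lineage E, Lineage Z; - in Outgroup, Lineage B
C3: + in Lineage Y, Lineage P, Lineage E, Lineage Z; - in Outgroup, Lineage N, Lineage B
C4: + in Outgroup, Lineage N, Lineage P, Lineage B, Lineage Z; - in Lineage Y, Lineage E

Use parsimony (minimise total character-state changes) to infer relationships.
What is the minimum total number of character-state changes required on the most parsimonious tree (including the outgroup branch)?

4

Character polarity is set by the outgroup: the derived state is whichever differs from the outgroup's state, so for C4 the derived state is '-', and for the remaining characters it is '+'.
Only Lineage E, Lineage P, and Lineage Y show the derived state '+' for C1, supporting them as a clade.
C2: derived state '+' in Lineage E, Lineage N, Lineage P, Lineage Y, and Lineage Z only — synapomorphy for {Lineage E, Lineage N, Lineage P, Lineage Y, Lineage Z}.
C3: derived state '+' in Lineage E, Lineage P, Lineage Y, and Lineage Z only — synapomorphy for {Lineage E, Lineage P, Lineage Y, Lineage Z}.
C4 (derived state '-') is shared by Lineage E and Lineage Y — a synapomorphy uniting that clade.
Most parsimonious ingroup topology: ((Lineage N,(((Lineage Y,Lineage E),Lineage P),Lineage Z)),Lineage B).
Changes per character on this tree: C1: 1; C2: 1; C3: 1; C4: 1.
Total = 4.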